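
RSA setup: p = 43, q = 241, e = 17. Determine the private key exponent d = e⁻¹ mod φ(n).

593

φ(n) = (p−1)(q−1) = 42·240 = 10080.
Need d with 17·d ≡ 1 (mod 10080). Apply the extended Euclidean algorithm:
10080 = 592·17 + 16
17 = 1·16 + 1
16 = 16·1 + 0
Back-substitute:
1 = 17 − 16
1 = −10080 + 593·17
So 17·593 ≡ 1 (mod 10080), hence d = 593.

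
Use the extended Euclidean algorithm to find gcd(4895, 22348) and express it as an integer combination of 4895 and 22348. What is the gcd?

Apply Euclid's algorithm to 22348 and 4895:
22348 = 4*4895 + 2768
4895 = 1*2768 + 2127
2768 = 1*2127 + 641
2127 = 3*641 + 204
641 = 3*204 + 29
204 = 7*29 + 1
29 = 29*1 + 0
gcd(4895, 22348) = 1.
Express as a combination:
1 = 204 − 7·29
1 = −7·641 + 22·204
1 = 22·2127 − 73·641
1 = −73·2768 + 95·2127
1 = 95·4895 − 168·2768
1 = −168·22348 + 767·4895
So 1 = (-168)·22348 + (767)·4895.

1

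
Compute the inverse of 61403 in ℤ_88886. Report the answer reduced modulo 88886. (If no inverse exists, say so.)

Extended Euclidean algorithm:
88886 = 1*61403 + 27483
61403 = 2*27483 + 6437
27483 = 4*6437 + 1735
6437 = 3*1735 + 1232
1735 = 1*1232 + 503
1232 = 2*503 + 226
503 = 2*226 + 51
226 = 4*51 + 22
51 = 2*22 + 7
22 = 3*7 + 1
7 = 7*1 + 0
Since gcd(61403, 88886) = 1, back-substitute to write 1 as a combination:
1 = 22 − 3·7
1 = −3·51 + 7·22
1 = 7·226 − 31·51
1 = −31·503 + 69·226
1 = 69·1232 − 169·503
1 = −169·1735 + 238·1232
1 = 238·6437 − 883·1735
1 = −883·27483 + 3770·6437
1 = 3770·61403 − 8423·27483
1 = −8423·88886 + 12193·61403
So 61403·12193 ≡ 1 (mod 88886).

12193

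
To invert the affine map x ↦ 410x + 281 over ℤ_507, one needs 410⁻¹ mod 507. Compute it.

Run Euclid on (507, 410):
507 = 1×410 + 97
410 = 4×97 + 22
97 = 4×22 + 9
22 = 2×9 + 4
9 = 2×4 + 1
4 = 4×1 + 0
Since gcd(410, 507) = 1, back-substitute to write 1 as a combination:
1 = 9 − 2·4
1 = −2·22 + 5·9
1 = 5·97 − 22·22
1 = −22·410 + 93·97
1 = 93·507 − 115·410
Hence 410⁻¹ ≡ -115 ≡ 392 (mod 507).

392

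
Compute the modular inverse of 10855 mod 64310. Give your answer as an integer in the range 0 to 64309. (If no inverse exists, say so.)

no inverse exists

Euclidean algorithm on 64310, 10855:
64310 = 5*10855 + 10035
10855 = 1*10035 + 820
10035 = 12*820 + 195
820 = 4*195 + 40
195 = 4*40 + 35
40 = 1*35 + 5
35 = 7*5 + 0
gcd(10855, 64310) = 5 ≠ 1, so 10855 has no multiplicative inverse modulo 64310.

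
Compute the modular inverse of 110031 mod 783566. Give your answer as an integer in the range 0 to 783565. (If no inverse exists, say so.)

602129

Extended Euclidean algorithm:
783566 = 7*110031 + 13349
110031 = 8*13349 + 3239
13349 = 4*3239 + 393
3239 = 8*393 + 95
393 = 4*95 + 13
95 = 7*13 + 4
13 = 3*4 + 1
4 = 4*1 + 0
gcd = 1, so the inverse exists. Back-substitute:
1 = 13 − 3·4
1 = −3·95 + 22·13
1 = 22·393 − 91·95
1 = −91·3239 + 750·393
1 = 750·13349 − 3091·3239
1 = −3091·110031 + 25478·13349
1 = 25478·783566 − 181437·110031
Thus 110031·(-181437) ≡ 1 (mod 783566); reducing, -181437 mod 783566 = 602129.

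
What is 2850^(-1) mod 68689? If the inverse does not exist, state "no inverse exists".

15449

gcd(68689, 2850) by repeated division:
68689 = 24×2850 + 289
2850 = 9×289 + 249
289 = 1×249 + 40
249 = 6×40 + 9
40 = 4×9 + 4
9 = 2×4 + 1
4 = 4×1 + 0
Since gcd(2850, 68689) = 1, back-substitute to write 1 as a combination:
1 = 9 − 2·4
1 = −2·40 + 9·9
1 = 9·249 − 56·40
1 = −56·289 + 65·249
1 = 65·2850 − 641·289
1 = −641·68689 + 15449·2850
So 2850·15449 ≡ 1 (mod 68689).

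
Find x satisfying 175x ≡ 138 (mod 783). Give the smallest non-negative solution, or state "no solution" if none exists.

First find gcd(175, 783):
783 = 4×175 + 83
175 = 2×83 + 9
83 = 9×9 + 2
9 = 4×2 + 1
2 = 2×1 + 0
gcd = 1, so a unique solution mod 783 exists.
Back-substitute for the Bézout coefficients:
1 = 9 − 4·2
1 = −4·83 + 37·9
1 = 37·175 − 78·83
1 = −78·783 + 349·175
So 175·(349) ≡ 1 (mod 783), giving 175⁻¹ ≡ 349.
x ≡ 175⁻¹·138 ≡ 349·138 ≡ 399 (mod 783).

399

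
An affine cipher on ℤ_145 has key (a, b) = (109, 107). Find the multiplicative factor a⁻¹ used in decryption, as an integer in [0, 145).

4

gcd(145, 109) by repeated division:
145 = 1×109 + 36
109 = 3×36 + 1
36 = 36×1 + 0
The gcd is 1. Working backward:
1 = 109 − 3·36
1 = −3·145 + 4·109
So 109·4 ≡ 1 (mod 145).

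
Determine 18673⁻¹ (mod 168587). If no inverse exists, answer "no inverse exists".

75387

Apply the Euclidean algorithm to 168587 and 18673:
168587 = 9·18673 + 530
18673 = 35·530 + 123
530 = 4·123 + 38
123 = 3·38 + 9
38 = 4·9 + 2
9 = 4·2 + 1
2 = 2·1 + 0
gcd = 1, so the inverse exists. Back-substitute:
1 = 9 − 4·2
1 = −4·38 + 17·9
1 = 17·123 − 55·38
1 = −55·530 + 237·123
1 = 237·18673 − 8350·530
1 = −8350·168587 + 75387·18673
So 18673·75387 ≡ 1 (mod 168587).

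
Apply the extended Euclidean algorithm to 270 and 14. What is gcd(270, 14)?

2

Apply Euclid's algorithm to 270 and 14:
270 = 19·14 + 4
14 = 3·4 + 2
4 = 2·2 + 0
gcd(270, 14) = 2.
Back-substituting:
2 = 14 − 3·4
2 = −3·270 + 58·14
So 2 = (-3)·270 + (58)·14.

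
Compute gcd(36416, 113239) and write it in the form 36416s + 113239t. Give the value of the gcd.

Euclidean algorithm:
113239 = 3×36416 + 3991
36416 = 9×3991 + 497
3991 = 8×497 + 15
497 = 33×15 + 2
15 = 7×2 + 1
2 = 2×1 + 0
gcd(36416, 113239) = 1.
Express as a combination:
1 = 15 − 7·2
1 = −7·497 + 232·15
1 = 232·3991 − 1863·497
1 = −1863·36416 + 16999·3991
1 = 16999·113239 − 52860·36416
So 1 = (16999)·113239 + (-52860)·36416.

1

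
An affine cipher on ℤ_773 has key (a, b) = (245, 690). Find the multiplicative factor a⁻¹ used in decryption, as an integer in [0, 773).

Run Euclid on (773, 245):
773 = 3*245 + 38
245 = 6*38 + 17
38 = 2*17 + 4
17 = 4*4 + 1
4 = 4*1 + 0
The gcd is 1. Working backward:
1 = 17 − 4·4
1 = −4·38 + 9·17
1 = 9·245 − 58·38
1 = −58·773 + 183·245
So 245·183 ≡ 1 (mod 773).

183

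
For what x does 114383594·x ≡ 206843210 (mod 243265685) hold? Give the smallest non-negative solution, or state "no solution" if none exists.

gcd(114383594, 243265685):
243265685 = 2×114383594 + 14498497
114383594 = 7×14498497 + 12894115
14498497 = 1×12894115 + 1604382
12894115 = 8×1604382 + 59059
1604382 = 27×59059 + 9789
59059 = 6×9789 + 325
9789 = 30×325 + 39
325 = 8×39 + 13
39 = 3×13 + 0
gcd = 13, but 13 ∤ 206843210, so the congruence has no solution.

no solution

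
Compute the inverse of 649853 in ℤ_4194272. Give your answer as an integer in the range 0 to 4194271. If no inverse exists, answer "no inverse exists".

Extended Euclidean algorithm:
4194272 = 6·649853 + 295154
649853 = 2·295154 + 59545
295154 = 4·59545 + 56974
59545 = 1·56974 + 2571
56974 = 22·2571 + 412
2571 = 6·412 + 99
412 = 4·99 + 16
99 = 6·16 + 3
16 = 5·3 + 1
3 = 3·1 + 0
Since gcd(649853, 4194272) = 1, back-substitute to write 1 as a combination:
1 = 16 − 5·3
1 = −5·99 + 31·16
1 = 31·412 − 129·99
1 = −129·2571 + 805·412
1 = 805·56974 − 17839·2571
1 = −17839·59545 + 18644·56974
1 = 18644·295154 − 92415·59545
1 = −92415·649853 + 203474·295154
1 = 203474·4194272 − 1313259·649853
So 649853·(-1313259) ≡ 1 (mod 4194272), and -1313259 ≡ 2881013 (mod 4194272).

2881013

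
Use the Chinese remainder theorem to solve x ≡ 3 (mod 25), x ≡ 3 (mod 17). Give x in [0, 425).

Write x = 3 + 25·k. Then 25·k ≡ 3 − 3 ≡ 0 (mod 17).
Need 25⁻¹ mod 17. Extended Euclid on (17, 8):
17 = 2*8 + 1
8 = 8*1 + 0
Back-substitute:
1 = 17 − 2·8
25⁻¹ ≡ 15 (mod 17), so k ≡ 15·0 ≡ 0 (mod 17).
x = 3 + 25·0 = 3.

3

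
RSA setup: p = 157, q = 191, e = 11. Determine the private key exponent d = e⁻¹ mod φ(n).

φ(n) = (p−1)(q−1) = 156·190 = 29640.
Need d with 11·d ≡ 1 (mod 29640). Apply the extended Euclidean algorithm:
29640 = 2694×11 + 6
11 = 1×6 + 5
6 = 1×5 + 1
5 = 5×1 + 0
Back-substitute:
1 = 6 − 5
1 = −11 + 2·6
1 = 2·29640 − 5389·11
So 11·(-5389) ≡ 1 (mod 29640), hence d ≡ -5389 ≡ 24251 (mod 29640).

24251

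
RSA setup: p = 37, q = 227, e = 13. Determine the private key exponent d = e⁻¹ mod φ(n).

4381

φ(n) = (p−1)(q−1) = 36·226 = 8136.
Need d with 13·d ≡ 1 (mod 8136). Apply the extended Euclidean algorithm:
8136 = 625×13 + 11
13 = 1×11 + 2
11 = 5×2 + 1
2 = 2×1 + 0
Back-substitute:
1 = 11 − 5·2
1 = −5·13 + 6·11
1 = 6·8136 − 3755·13
So 13·(-3755) ≡ 1 (mod 8136), hence d ≡ -3755 ≡ 4381 (mod 8136).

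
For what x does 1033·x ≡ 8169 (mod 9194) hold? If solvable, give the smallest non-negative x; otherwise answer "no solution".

First find gcd(1033, 9194):
9194 = 8×1033 + 930
1033 = 1×930 + 103
930 = 9×103 + 3
103 = 34×3 + 1
3 = 3×1 + 0
gcd = 1, so a unique solution mod 9194 exists.
Back-substitute for the Bézout coefficients:
1 = 103 − 34·3
1 = −34·930 + 307·103
1 = 307·1033 − 341·930
1 = −341·9194 + 3035·1033
So 1033·(3035) ≡ 1 (mod 9194), giving 1033⁻¹ ≡ 3035.
x ≡ 1033⁻¹·8169 ≡ 3035·8169 ≡ 5891 (mod 9194).

5891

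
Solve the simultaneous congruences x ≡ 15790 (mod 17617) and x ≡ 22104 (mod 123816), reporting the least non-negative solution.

1380941952

Write x = 15790 + 17617·k. Then 17617·k ≡ 22104 − 15790 ≡ 6314 (mod 123816).
Need 17617⁻¹ mod 123816. Extended Euclid on (123816, 17617):
123816 = 7·17617 + 497
17617 = 35·497 + 222
497 = 2·222 + 53
222 = 4·53 + 10
53 = 5·10 + 3
10 = 3·3 + 1
3 = 3·1 + 0
Back-substitute:
1 = 10 − 3·3
1 = −3·53 + 16·10
1 = 16·222 − 67·53
1 = −67·497 + 150·222
1 = 150·17617 − 5317·497
1 = −5317·123816 + 37369·17617
17617⁻¹ ≡ 37369 (mod 123816), so k ≡ 37369·6314 ≡ 78386 (mod 123816).
x = 15790 + 17617·78386 = 1380941952.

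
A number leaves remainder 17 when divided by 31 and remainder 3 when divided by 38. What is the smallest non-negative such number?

Write x = 17 + 31·k. Then 31·k ≡ 3 − 17 ≡ 24 (mod 38).
Need 31⁻¹ mod 38. Extended Euclid on (38, 31):
38 = 1×31 + 7
31 = 4×7 + 3
7 = 2×3 + 1
3 = 3×1 + 0
Back-substitute:
1 = 7 − 2·3
1 = −2·31 + 9·7
1 = 9·38 − 11·31
31⁻¹ ≡ 27 (mod 38), so k ≡ 27·24 ≡ 2 (mod 38).
x = 17 + 31·2 = 79.

79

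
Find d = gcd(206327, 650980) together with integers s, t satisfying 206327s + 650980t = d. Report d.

Apply Euclid's algorithm to 650980 and 206327:
650980 = 3*206327 + 31999
206327 = 6*31999 + 14333
31999 = 2*14333 + 3333
14333 = 4*3333 + 1001
3333 = 3*1001 + 330
1001 = 3*330 + 11
330 = 30*11 + 0
gcd(206327, 650980) = 11.
Back-substituting:
11 = 1001 − 3·330
11 = −3·3333 + 10·1001
11 = 10·14333 − 43·3333
11 = −43·31999 + 96·14333
11 = 96·206327 − 619·31999
11 = −619·650980 + 1953·206327
So 11 = (-619)·650980 + (1953)·206327.

11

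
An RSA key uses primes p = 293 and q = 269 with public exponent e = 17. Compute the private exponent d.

φ(n) = (p−1)(q−1) = 292·268 = 78256.
Need d with 17·d ≡ 1 (mod 78256). Apply the extended Euclidean algorithm:
78256 = 4603*17 + 5
17 = 3*5 + 2
5 = 2*2 + 1
2 = 2*1 + 0
Back-substitute:
1 = 5 − 2·2
1 = −2·17 + 7·5
1 = 7·78256 − 32223·17
So 17·(-32223) ≡ 1 (mod 78256), hence d ≡ -32223 ≡ 46033 (mod 78256).

46033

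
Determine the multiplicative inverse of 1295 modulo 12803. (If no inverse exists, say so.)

Euclidean algorithm on 12803, 1295:
12803 = 9*1295 + 1148
1295 = 1*1148 + 147
1148 = 7*147 + 119
147 = 1*119 + 28
119 = 4*28 + 7
28 = 4*7 + 0
The gcd is 7, not 1, hence no inverse exists.

no inverse exists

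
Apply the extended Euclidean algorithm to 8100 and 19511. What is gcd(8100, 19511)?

1

Repeated division:
19511 = 2×8100 + 3311
8100 = 2×3311 + 1478
3311 = 2×1478 + 355
1478 = 4×355 + 58
355 = 6×58 + 7
58 = 8×7 + 2
7 = 3×2 + 1
2 = 2×1 + 0
gcd(8100, 19511) = 1.
Back-substituting:
1 = 7 − 3·2
1 = −3·58 + 25·7
1 = 25·355 − 153·58
1 = −153·1478 + 637·355
1 = 637·3311 − 1427·1478
1 = −1427·8100 + 3491·3311
1 = 3491·19511 − 8409·8100
So 1 = (3491)·19511 + (-8409)·8100.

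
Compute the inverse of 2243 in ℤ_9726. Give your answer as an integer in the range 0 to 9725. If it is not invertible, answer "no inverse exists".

Run Euclid on (9726, 2243):
9726 = 4·2243 + 754
2243 = 2·754 + 735
754 = 1·735 + 19
735 = 38·19 + 13
19 = 1·13 + 6
13 = 2·6 + 1
6 = 6·1 + 0
The gcd is 1. Working backward:
1 = 13 − 2·6
1 = −2·19 + 3·13
1 = 3·735 − 116·19
1 = −116·754 + 119·735
1 = 119·2243 − 354·754
1 = −354·9726 + 1535·2243
So 2243·1535 ≡ 1 (mod 9726).

1535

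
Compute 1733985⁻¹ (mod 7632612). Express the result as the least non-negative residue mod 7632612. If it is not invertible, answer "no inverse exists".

Euclidean algorithm on 7632612, 1733985:
7632612 = 4·1733985 + 696672
1733985 = 2·696672 + 340641
696672 = 2·340641 + 15390
340641 = 22·15390 + 2061
15390 = 7·2061 + 963
2061 = 2·963 + 135
963 = 7·135 + 18
135 = 7·18 + 9
18 = 2·9 + 0
Since gcd = 9 > 1, 1733985 is not a unit mod 7632612.

no inverse exists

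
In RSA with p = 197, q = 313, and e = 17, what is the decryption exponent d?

φ(n) = (p−1)(q−1) = 196·312 = 61152.
Need d with 17·d ≡ 1 (mod 61152). Apply the extended Euclidean algorithm:
61152 = 3597·17 + 3
17 = 5·3 + 2
3 = 1·2 + 1
2 = 2·1 + 0
Back-substitute:
1 = 3 − 2
1 = −17 + 6·3
1 = 6·61152 − 21583·17
So 17·(-21583) ≡ 1 (mod 61152), hence d ≡ -21583 ≡ 39569 (mod 61152).

39569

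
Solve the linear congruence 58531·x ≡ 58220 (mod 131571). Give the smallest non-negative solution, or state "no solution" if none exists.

gcd(58531, 131571):
131571 = 2·58531 + 14509
58531 = 4·14509 + 495
14509 = 29·495 + 154
495 = 3·154 + 33
154 = 4·33 + 22
33 = 1·22 + 11
22 = 2·11 + 0
gcd = 11, but 11 ∤ 58220, so the congruence has no solution.

no solution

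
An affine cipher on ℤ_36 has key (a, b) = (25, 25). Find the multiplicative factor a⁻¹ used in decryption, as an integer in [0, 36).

Run Euclid on (36, 25):
36 = 1×25 + 11
25 = 2×11 + 3
11 = 3×3 + 2
3 = 1×2 + 1
2 = 2×1 + 0
Since gcd(25, 36) = 1, back-substitute to write 1 as a combination:
1 = 3 − 2
1 = −11 + 4·3
1 = 4·25 − 9·11
1 = −9·36 + 13·25
So 25·13 ≡ 1 (mod 36).

13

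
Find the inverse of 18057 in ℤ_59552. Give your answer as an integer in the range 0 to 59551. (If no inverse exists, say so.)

Run Euclid on (59552, 18057):
59552 = 3×18057 + 5381
18057 = 3×5381 + 1914
5381 = 2×1914 + 1553
1914 = 1×1553 + 361
1553 = 4×361 + 109
361 = 3×109 + 34
109 = 3×34 + 7
34 = 4×7 + 6
7 = 1×6 + 1
6 = 6×1 + 0
Since gcd(18057, 59552) = 1, back-substitute to write 1 as a combination:
1 = 7 − 6
1 = −34 + 5·7
1 = 5·109 − 16·34
1 = −16·361 + 53·109
1 = 53·1553 − 228·361
1 = −228·1914 + 281·1553
1 = 281·5381 − 790·1914
1 = −790·18057 + 2651·5381
1 = 2651·59552 − 8743·18057
So 18057·(-8743) ≡ 1 (mod 59552), and -8743 ≡ 50809 (mod 59552).

50809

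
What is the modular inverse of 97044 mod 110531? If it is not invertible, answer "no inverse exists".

74750

Run Euclid on (110531, 97044):
110531 = 1×97044 + 13487
97044 = 7×13487 + 2635
13487 = 5×2635 + 312
2635 = 8×312 + 139
312 = 2×139 + 34
139 = 4×34 + 3
34 = 11×3 + 1
3 = 3×1 + 0
gcd = 1, so the inverse exists. Back-substitute:
1 = 34 − 11·3
1 = −11·139 + 45·34
1 = 45·312 − 101·139
1 = −101·2635 + 853·312
1 = 853·13487 − 4366·2635
1 = −4366·97044 + 31415·13487
1 = 31415·110531 − 35781·97044
Thus 97044·(-35781) ≡ 1 (mod 110531); reducing, -35781 mod 110531 = 74750.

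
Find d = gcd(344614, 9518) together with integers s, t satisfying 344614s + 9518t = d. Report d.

Apply Euclid's algorithm to 344614 and 9518:
344614 = 36×9518 + 1966
9518 = 4×1966 + 1654
1966 = 1×1654 + 312
1654 = 5×312 + 94
312 = 3×94 + 30
94 = 3×30 + 4
30 = 7×4 + 2
4 = 2×2 + 0
gcd(344614, 9518) = 2.
Express as a combination:
2 = 30 − 7·4
2 = −7·94 + 22·30
2 = 22·312 − 73·94
2 = −73·1654 + 387·312
2 = 387·1966 − 460·1654
2 = −460·9518 + 2227·1966
2 = 2227·344614 − 80632·9518
So 2 = (2227)·344614 + (-80632)·9518.

2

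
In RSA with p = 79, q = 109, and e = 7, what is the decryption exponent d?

2407

φ(n) = (p−1)(q−1) = 78·108 = 8424.
Need d with 7·d ≡ 1 (mod 8424). Apply the extended Euclidean algorithm:
8424 = 1203*7 + 3
7 = 2*3 + 1
3 = 3*1 + 0
Back-substitute:
1 = 7 − 2·3
1 = −2·8424 + 2407·7
So 7·2407 ≡ 1 (mod 8424), hence d = 2407.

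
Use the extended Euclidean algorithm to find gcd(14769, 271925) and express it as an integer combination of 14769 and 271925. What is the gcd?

1

Repeated division:
271925 = 18*14769 + 6083
14769 = 2*6083 + 2603
6083 = 2*2603 + 877
2603 = 2*877 + 849
877 = 1*849 + 28
849 = 30*28 + 9
28 = 3*9 + 1
9 = 9*1 + 0
gcd(14769, 271925) = 1.
Working backward:
1 = 28 − 3·9
1 = −3·849 + 91·28
1 = 91·877 − 94·849
1 = −94·2603 + 279·877
1 = 279·6083 − 652·2603
1 = −652·14769 + 1583·6083
1 = 1583·271925 − 29146·14769
So 1 = (1583)·271925 + (-29146)·14769.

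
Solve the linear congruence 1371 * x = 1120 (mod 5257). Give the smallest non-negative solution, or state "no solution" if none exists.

First find gcd(1371, 5257):
5257 = 3·1371 + 1144
1371 = 1·1144 + 227
1144 = 5·227 + 9
227 = 25·9 + 2
9 = 4·2 + 1
2 = 2·1 + 0
gcd = 1, so a unique solution mod 5257 exists.
Back-substitute for the Bézout coefficients:
1 = 9 − 4·2
1 = −4·227 + 101·9
1 = 101·1144 − 509·227
1 = −509·1371 + 610·1144
1 = 610·5257 − 2339·1371
So 1371·(-2339) ≡ 1 (mod 5257), giving 1371⁻¹ ≡ 2918.
x ≡ 1371⁻¹·1120 ≡ 2918·1120 ≡ 3563 (mod 5257).

3563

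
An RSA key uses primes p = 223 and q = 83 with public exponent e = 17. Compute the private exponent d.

φ(n) = (p−1)(q−1) = 222·82 = 18204.
Need d with 17·d ≡ 1 (mod 18204). Apply the extended Euclidean algorithm:
18204 = 1070*17 + 14
17 = 1*14 + 3
14 = 4*3 + 2
3 = 1*2 + 1
2 = 2*1 + 0
Back-substitute:
1 = 3 − 2
1 = −14 + 5·3
1 = 5·17 − 6·14
1 = −6·18204 + 6425·17
So 17·6425 ≡ 1 (mod 18204), hence d = 6425.

6425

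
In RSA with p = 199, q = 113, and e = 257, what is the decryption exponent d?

φ(n) = (p−1)(q−1) = 198·112 = 22176.
Need d with 257·d ≡ 1 (mod 22176). Apply the extended Euclidean algorithm:
22176 = 86*257 + 74
257 = 3*74 + 35
74 = 2*35 + 4
35 = 8*4 + 3
4 = 1*3 + 1
3 = 3*1 + 0
Back-substitute:
1 = 4 − 3
1 = −35 + 9·4
1 = 9·74 − 19·35
1 = −19·257 + 66·74
1 = 66·22176 − 5695·257
So 257·(-5695) ≡ 1 (mod 22176), hence d ≡ -5695 ≡ 16481 (mod 22176).

16481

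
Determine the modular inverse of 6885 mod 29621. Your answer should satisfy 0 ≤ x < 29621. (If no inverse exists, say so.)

Extended Euclidean algorithm:
29621 = 4*6885 + 2081
6885 = 3*2081 + 642
2081 = 3*642 + 155
642 = 4*155 + 22
155 = 7*22 + 1
22 = 22*1 + 0
The gcd is 1. Working backward:
1 = 155 − 7·22
1 = −7·642 + 29·155
1 = 29·2081 − 94·642
1 = −94·6885 + 311·2081
1 = 311·29621 − 1338·6885
Hence 6885⁻¹ ≡ -1338 ≡ 28283 (mod 29621).

28283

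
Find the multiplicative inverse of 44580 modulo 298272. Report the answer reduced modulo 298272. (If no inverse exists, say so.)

no inverse exists

Euclidean algorithm on 298272, 44580:
298272 = 6*44580 + 30792
44580 = 1*30792 + 13788
30792 = 2*13788 + 3216
13788 = 4*3216 + 924
3216 = 3*924 + 444
924 = 2*444 + 36
444 = 12*36 + 12
36 = 3*12 + 0
gcd(44580, 298272) = 12 ≠ 1, so 44580 has no multiplicative inverse modulo 298272.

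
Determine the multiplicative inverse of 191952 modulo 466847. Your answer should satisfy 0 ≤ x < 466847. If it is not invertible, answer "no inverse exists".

140792

Extended Euclidean algorithm:
466847 = 2×191952 + 82943
191952 = 2×82943 + 26066
82943 = 3×26066 + 4745
26066 = 5×4745 + 2341
4745 = 2×2341 + 63
2341 = 37×63 + 10
63 = 6×10 + 3
10 = 3×3 + 1
3 = 3×1 + 0
gcd = 1, so the inverse exists. Back-substitute:
1 = 10 − 3·3
1 = −3·63 + 19·10
1 = 19·2341 − 706·63
1 = −706·4745 + 1431·2341
1 = 1431·26066 − 7861·4745
1 = −7861·82943 + 25014·26066
1 = 25014·191952 − 57889·82943
1 = −57889·466847 + 140792·191952
So 191952·140792 ≡ 1 (mod 466847).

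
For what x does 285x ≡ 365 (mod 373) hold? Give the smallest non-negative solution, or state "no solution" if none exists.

34

First find gcd(285, 373):
373 = 1·285 + 88
285 = 3·88 + 21
88 = 4·21 + 4
21 = 5·4 + 1
4 = 4·1 + 0
gcd = 1, so a unique solution mod 373 exists.
Back-substitute for the Bézout coefficients:
1 = 21 − 5·4
1 = −5·88 + 21·21
1 = 21·285 − 68·88
1 = −68·373 + 89·285
So 285·(89) ≡ 1 (mod 373), giving 285⁻¹ ≡ 89.
x ≡ 285⁻¹·365 ≡ 89·365 ≡ 34 (mod 373).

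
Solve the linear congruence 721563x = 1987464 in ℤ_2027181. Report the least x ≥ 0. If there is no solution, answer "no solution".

208794

First find gcd(721563, 2027181):
2027181 = 2·721563 + 584055
721563 = 1·584055 + 137508
584055 = 4·137508 + 34023
137508 = 4·34023 + 1416
34023 = 24·1416 + 39
1416 = 36·39 + 12
39 = 3·12 + 3
12 = 4·3 + 0
gcd = 3 and 3 | 1987464, so solutions exist. Divide through by 3: 240521x ≡ 662488 (mod 675727).
Now find 240521⁻¹ mod 675727:
675727 = 2×240521 + 194685
240521 = 1×194685 + 45836
194685 = 4×45836 + 11341
45836 = 4×11341 + 472
11341 = 24×472 + 13
472 = 36×13 + 4
13 = 3×4 + 1
4 = 4×1 + 0
Back-substitute:
1 = 13 − 3·4
1 = −3·472 + 109·13
1 = 109·11341 − 2619·472
1 = −2619·45836 + 10585·11341
1 = 10585·194685 − 44959·45836
1 = −44959·240521 + 55544·194685
1 = 55544·675727 − 156047·240521
So 240521·(-156047) ≡ 1 (mod 675727), i.e. 240521⁻¹ ≡ 519680.
Then x ≡ 519680·662488 ≡ 208794 (mod 675727); the smallest non-negative solution is x = 208794.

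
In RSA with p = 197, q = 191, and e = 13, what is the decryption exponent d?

22917

φ(n) = (p−1)(q−1) = 196·190 = 37240.
Need d with 13·d ≡ 1 (mod 37240). Apply the extended Euclidean algorithm:
37240 = 2864×13 + 8
13 = 1×8 + 5
8 = 1×5 + 3
5 = 1×3 + 2
3 = 1×2 + 1
2 = 2×1 + 0
Back-substitute:
1 = 3 − 2
1 = −5 + 2·3
1 = 2·8 − 3·5
1 = −3·13 + 5·8
1 = 5·37240 − 14323·13
So 13·(-14323) ≡ 1 (mod 37240), hence d ≡ -14323 ≡ 22917 (mod 37240).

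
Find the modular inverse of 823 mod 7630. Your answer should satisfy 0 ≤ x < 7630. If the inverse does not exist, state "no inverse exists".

1437

Run Euclid on (7630, 823):
7630 = 9×823 + 223
823 = 3×223 + 154
223 = 1×154 + 69
154 = 2×69 + 16
69 = 4×16 + 5
16 = 3×5 + 1
5 = 5×1 + 0
Since gcd(823, 7630) = 1, back-substitute to write 1 as a combination:
1 = 16 − 3·5
1 = −3·69 + 13·16
1 = 13·154 − 29·69
1 = −29·223 + 42·154
1 = 42·823 − 155·223
1 = −155·7630 + 1437·823
So 823·1437 ≡ 1 (mod 7630).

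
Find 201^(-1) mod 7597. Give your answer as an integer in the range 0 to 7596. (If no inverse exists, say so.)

Run Euclid on (7597, 201):
7597 = 37*201 + 160
201 = 1*160 + 41
160 = 3*41 + 37
41 = 1*37 + 4
37 = 9*4 + 1
4 = 4*1 + 0
The gcd is 1. Working backward:
1 = 37 − 9·4
1 = −9·41 + 10·37
1 = 10·160 − 39·41
1 = −39·201 + 49·160
1 = 49·7597 − 1852·201
Thus 201·(-1852) ≡ 1 (mod 7597); reducing, -1852 mod 7597 = 5745.

5745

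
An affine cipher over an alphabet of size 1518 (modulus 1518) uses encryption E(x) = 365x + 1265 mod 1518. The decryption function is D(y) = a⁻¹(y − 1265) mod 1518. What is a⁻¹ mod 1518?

gcd(1518, 365) by repeated division:
1518 = 4·365 + 58
365 = 6·58 + 17
58 = 3·17 + 7
17 = 2·7 + 3
7 = 2·3 + 1
3 = 3·1 + 0
The gcd is 1. Working backward:
1 = 7 − 2·3
1 = −2·17 + 5·7
1 = 5·58 − 17·17
1 = −17·365 + 107·58
1 = 107·1518 − 445·365
So 365·(-445) ≡ 1 (mod 1518), and -445 ≡ 1073 (mod 1518).

1073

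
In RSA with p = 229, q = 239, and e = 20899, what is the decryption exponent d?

13603

φ(n) = (p−1)(q−1) = 228·238 = 54264.
Need d with 20899·d ≡ 1 (mod 54264). Apply the extended Euclidean algorithm:
54264 = 2×20899 + 12466
20899 = 1×12466 + 8433
12466 = 1×8433 + 4033
8433 = 2×4033 + 367
4033 = 10×367 + 363
367 = 1×363 + 4
363 = 90×4 + 3
4 = 1×3 + 1
3 = 3×1 + 0
Back-substitute:
1 = 4 − 3
1 = −363 + 91·4
1 = 91·367 − 92·363
1 = −92·4033 + 1011·367
1 = 1011·8433 − 2114·4033
1 = −2114·12466 + 3125·8433
1 = 3125·20899 − 5239·12466
1 = −5239·54264 + 13603·20899
So 20899·13603 ≡ 1 (mod 54264), hence d = 13603.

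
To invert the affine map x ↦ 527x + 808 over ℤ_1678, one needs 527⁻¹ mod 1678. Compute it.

1159

Run Euclid on (1678, 527):
1678 = 3·527 + 97
527 = 5·97 + 42
97 = 2·42 + 13
42 = 3·13 + 3
13 = 4·3 + 1
3 = 3·1 + 0
gcd = 1, so the inverse exists. Back-substitute:
1 = 13 − 4·3
1 = −4·42 + 13·13
1 = 13·97 − 30·42
1 = −30·527 + 163·97
1 = 163·1678 − 519·527
Hence 527⁻¹ ≡ -519 ≡ 1159 (mod 1678).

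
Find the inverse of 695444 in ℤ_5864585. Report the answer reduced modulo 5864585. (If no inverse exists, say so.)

Apply the Euclidean algorithm to 5864585 and 695444:
5864585 = 8·695444 + 301033
695444 = 2·301033 + 93378
301033 = 3·93378 + 20899
93378 = 4·20899 + 9782
20899 = 2·9782 + 1335
9782 = 7·1335 + 437
1335 = 3·437 + 24
437 = 18·24 + 5
24 = 4·5 + 4
5 = 1·4 + 1
4 = 4·1 + 0
Since gcd(695444, 5864585) = 1, back-substitute to write 1 as a combination:
1 = 5 − 4
1 = −24 + 5·5
1 = 5·437 − 91·24
1 = −91·1335 + 278·437
1 = 278·9782 − 2037·1335
1 = −2037·20899 + 4352·9782
1 = 4352·93378 − 19445·20899
1 = −19445·301033 + 62687·93378
1 = 62687·695444 − 144819·301033
1 = −144819·5864585 + 1221239·695444
So 695444·1221239 ≡ 1 (mod 5864585).

1221239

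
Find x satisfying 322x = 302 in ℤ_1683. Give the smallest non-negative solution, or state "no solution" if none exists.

1109

First find gcd(322, 1683):
1683 = 5·322 + 73
322 = 4·73 + 30
73 = 2·30 + 13
30 = 2·13 + 4
13 = 3·4 + 1
4 = 4·1 + 0
gcd = 1, so a unique solution mod 1683 exists.
Back-substitute for the Bézout coefficients:
1 = 13 − 3·4
1 = −3·30 + 7·13
1 = 7·73 − 17·30
1 = −17·322 + 75·73
1 = 75·1683 − 392·322
So 322·(-392) ≡ 1 (mod 1683), giving 322⁻¹ ≡ 1291.
x ≡ 322⁻¹·302 ≡ 1291·302 ≡ 1109 (mod 1683).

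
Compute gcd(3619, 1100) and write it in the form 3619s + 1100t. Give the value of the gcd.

Euclidean algorithm:
3619 = 3·1100 + 319
1100 = 3·319 + 143
319 = 2·143 + 33
143 = 4·33 + 11
33 = 3·11 + 0
gcd(3619, 1100) = 11.
Express as a combination:
11 = 143 − 4·33
11 = −4·319 + 9·143
11 = 9·1100 − 31·319
11 = −31·3619 + 102·1100
So 11 = (-31)·3619 + (102)·1100.

11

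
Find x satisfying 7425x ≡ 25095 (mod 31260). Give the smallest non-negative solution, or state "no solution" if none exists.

First find gcd(7425, 31260):
31260 = 4×7425 + 1560
7425 = 4×1560 + 1185
1560 = 1×1185 + 375
1185 = 3×375 + 60
375 = 6×60 + 15
60 = 4×15 + 0
gcd = 15 and 15 | 25095, so solutions exist. Divide through by 15: 495x ≡ 1673 (mod 2084).
Now find 495⁻¹ mod 2084:
2084 = 4*495 + 104
495 = 4*104 + 79
104 = 1*79 + 25
79 = 3*25 + 4
25 = 6*4 + 1
4 = 4*1 + 0
Back-substitute:
1 = 25 − 6·4
1 = −6·79 + 19·25
1 = 19·104 − 25·79
1 = −25·495 + 119·104
1 = 119·2084 − 501·495
So 495·(-501) ≡ 1 (mod 2084), i.e. 495⁻¹ ≡ 1583.
Then x ≡ 1583·1673 ≡ 1679 (mod 2084); the smallest non-negative solution is x = 1679.

1679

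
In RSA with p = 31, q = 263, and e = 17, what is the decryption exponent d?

φ(n) = (p−1)(q−1) = 30·262 = 7860.
Need d with 17·d ≡ 1 (mod 7860). Apply the extended Euclidean algorithm:
7860 = 462*17 + 6
17 = 2*6 + 5
6 = 1*5 + 1
5 = 5*1 + 0
Back-substitute:
1 = 6 − 5
1 = −17 + 3·6
1 = 3·7860 − 1387·17
So 17·(-1387) ≡ 1 (mod 7860), hence d ≡ -1387 ≡ 6473 (mod 7860).

6473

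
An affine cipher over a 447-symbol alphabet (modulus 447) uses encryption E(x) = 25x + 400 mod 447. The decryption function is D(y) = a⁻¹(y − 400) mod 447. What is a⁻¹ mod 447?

Run Euclid on (447, 25):
447 = 17*25 + 22
25 = 1*22 + 3
22 = 7*3 + 1
3 = 3*1 + 0
Since gcd(25, 447) = 1, back-substitute to write 1 as a combination:
1 = 22 − 7·3
1 = −7·25 + 8·22
1 = 8·447 − 143·25
So 25·(-143) ≡ 1 (mod 447), and -143 ≡ 304 (mod 447).

304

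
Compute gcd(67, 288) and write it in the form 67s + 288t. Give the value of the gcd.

1

Repeated division:
288 = 4×67 + 20
67 = 3×20 + 7
20 = 2×7 + 6
7 = 1×6 + 1
6 = 6×1 + 0
gcd(67, 288) = 1.
Working backward:
1 = 7 − 6
1 = −20 + 3·7
1 = 3·67 − 10·20
1 = −10·288 + 43·67
So 1 = (-10)·288 + (43)·67.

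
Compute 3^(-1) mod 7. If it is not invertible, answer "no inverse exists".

Apply the Euclidean algorithm to 7 and 3:
7 = 2×3 + 1
3 = 3×1 + 0
gcd = 1, so the inverse exists. Back-substitute:
1 = 7 − 2·3
Thus 3·(-2) ≡ 1 (mod 7); reducing, -2 mod 7 = 5.

5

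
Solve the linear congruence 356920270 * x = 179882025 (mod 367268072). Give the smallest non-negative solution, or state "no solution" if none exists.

no solution

gcd(356920270, 367268072):
367268072 = 1×356920270 + 10347802
356920270 = 34×10347802 + 5095002
10347802 = 2×5095002 + 157798
5095002 = 32×157798 + 45466
157798 = 3×45466 + 21400
45466 = 2×21400 + 2666
21400 = 8×2666 + 72
2666 = 37×72 + 2
72 = 36×2 + 0
gcd = 2, but 2 ∤ 179882025, so the congruence has no solution.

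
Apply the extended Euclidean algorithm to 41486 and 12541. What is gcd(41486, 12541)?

Repeated division:
41486 = 3×12541 + 3863
12541 = 3×3863 + 952
3863 = 4×952 + 55
952 = 17×55 + 17
55 = 3×17 + 4
17 = 4×4 + 1
4 = 4×1 + 0
gcd(41486, 12541) = 1.
Express as a combination:
1 = 17 − 4·4
1 = −4·55 + 13·17
1 = 13·952 − 225·55
1 = −225·3863 + 913·952
1 = 913·12541 − 2964·3863
1 = −2964·41486 + 9805·12541
So 1 = (-2964)·41486 + (9805)·12541.

1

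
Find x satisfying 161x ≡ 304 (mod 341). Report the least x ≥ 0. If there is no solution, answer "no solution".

309

First find gcd(161, 341):
341 = 2*161 + 19
161 = 8*19 + 9
19 = 2*9 + 1
9 = 9*1 + 0
gcd = 1, so a unique solution mod 341 exists.
Back-substitute for the Bézout coefficients:
1 = 19 − 2·9
1 = −2·161 + 17·19
1 = 17·341 − 36·161
So 161·(-36) ≡ 1 (mod 341), giving 161⁻¹ ≡ 305.
x ≡ 161⁻¹·304 ≡ 305·304 ≡ 309 (mod 341).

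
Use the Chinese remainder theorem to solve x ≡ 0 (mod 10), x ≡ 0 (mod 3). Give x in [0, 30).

0

Write x = 0 + 10·k. Then 10·k ≡ 0 − 0 ≡ 0 (mod 3).
Need 10⁻¹ mod 3. Extended Euclid on (3, 1):
3 = 3·1 + 0
10⁻¹ ≡ 1 (mod 3), so k ≡ 1·0 ≡ 0 (mod 3).
x = 0 + 10·0 = 0.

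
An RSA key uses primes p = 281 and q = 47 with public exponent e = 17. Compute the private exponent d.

2273

φ(n) = (p−1)(q−1) = 280·46 = 12880.
Need d with 17·d ≡ 1 (mod 12880). Apply the extended Euclidean algorithm:
12880 = 757·17 + 11
17 = 1·11 + 6
11 = 1·6 + 5
6 = 1·5 + 1
5 = 5·1 + 0
Back-substitute:
1 = 6 − 5
1 = −11 + 2·6
1 = 2·17 − 3·11
1 = −3·12880 + 2273·17
So 17·2273 ≡ 1 (mod 12880), hence d = 2273.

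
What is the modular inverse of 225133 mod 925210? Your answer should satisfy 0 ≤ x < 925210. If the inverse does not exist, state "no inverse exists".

Run Euclid on (925210, 225133):
925210 = 4×225133 + 24678
225133 = 9×24678 + 3031
24678 = 8×3031 + 430
3031 = 7×430 + 21
430 = 20×21 + 10
21 = 2×10 + 1
10 = 10×1 + 0
Since gcd(225133, 925210) = 1, back-substitute to write 1 as a combination:
1 = 21 − 2·10
1 = −2·430 + 41·21
1 = 41·3031 − 289·430
1 = −289·24678 + 2353·3031
1 = 2353·225133 − 21466·24678
1 = −21466·925210 + 88217·225133
So 225133·88217 ≡ 1 (mod 925210).

88217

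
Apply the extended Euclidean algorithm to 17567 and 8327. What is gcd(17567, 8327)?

11

Repeated division:
17567 = 2·8327 + 913
8327 = 9·913 + 110
913 = 8·110 + 33
110 = 3·33 + 11
33 = 3·11 + 0
gcd(17567, 8327) = 11.
Working backward:
11 = 110 − 3·33
11 = −3·913 + 25·110
11 = 25·8327 − 228·913
11 = −228·17567 + 481·8327
So 11 = (-228)·17567 + (481)·8327.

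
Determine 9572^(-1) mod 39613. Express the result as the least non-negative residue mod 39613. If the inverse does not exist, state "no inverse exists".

1734

Run Euclid on (39613, 9572):
39613 = 4×9572 + 1325
9572 = 7×1325 + 297
1325 = 4×297 + 137
297 = 2×137 + 23
137 = 5×23 + 22
23 = 1×22 + 1
22 = 22×1 + 0
Since gcd(9572, 39613) = 1, back-substitute to write 1 as a combination:
1 = 23 − 22
1 = −137 + 6·23
1 = 6·297 − 13·137
1 = −13·1325 + 58·297
1 = 58·9572 − 419·1325
1 = −419·39613 + 1734·9572
So 9572·1734 ≡ 1 (mod 39613).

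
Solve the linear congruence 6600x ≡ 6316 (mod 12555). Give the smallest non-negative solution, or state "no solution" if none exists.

no solution

gcd(6600, 12555):
12555 = 1*6600 + 5955
6600 = 1*5955 + 645
5955 = 9*645 + 150
645 = 4*150 + 45
150 = 3*45 + 15
45 = 3*15 + 0
gcd = 15, but 15 ∤ 6316, so the congruence has no solution.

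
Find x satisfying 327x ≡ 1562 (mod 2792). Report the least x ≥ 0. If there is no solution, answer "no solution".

278

First find gcd(327, 2792):
2792 = 8·327 + 176
327 = 1·176 + 151
176 = 1·151 + 25
151 = 6·25 + 1
25 = 25·1 + 0
gcd = 1, so a unique solution mod 2792 exists.
Back-substitute for the Bézout coefficients:
1 = 151 − 6·25
1 = −6·176 + 7·151
1 = 7·327 − 13·176
1 = −13·2792 + 111·327
So 327·(111) ≡ 1 (mod 2792), giving 327⁻¹ ≡ 111.
x ≡ 327⁻¹·1562 ≡ 111·1562 ≡ 278 (mod 2792).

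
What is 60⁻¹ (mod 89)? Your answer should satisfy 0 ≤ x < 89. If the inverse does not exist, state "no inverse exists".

Apply the Euclidean algorithm to 89 and 60:
89 = 1·60 + 29
60 = 2·29 + 2
29 = 14·2 + 1
2 = 2·1 + 0
gcd = 1, so the inverse exists. Back-substitute:
1 = 29 − 14·2
1 = −14·60 + 29·29
1 = 29·89 − 43·60
Thus 60·(-43) ≡ 1 (mod 89); reducing, -43 mod 89 = 46.

46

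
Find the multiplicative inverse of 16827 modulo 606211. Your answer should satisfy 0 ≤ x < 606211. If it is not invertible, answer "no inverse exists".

150517

gcd(606211, 16827) by repeated division:
606211 = 36·16827 + 439
16827 = 38·439 + 145
439 = 3·145 + 4
145 = 36·4 + 1
4 = 4·1 + 0
The gcd is 1. Working backward:
1 = 145 − 36·4
1 = −36·439 + 109·145
1 = 109·16827 − 4178·439
1 = −4178·606211 + 150517·16827
So 16827·150517 ≡ 1 (mod 606211).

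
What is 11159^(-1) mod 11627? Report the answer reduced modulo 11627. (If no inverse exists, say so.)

Apply the Euclidean algorithm to 11627 and 11159:
11627 = 1*11159 + 468
11159 = 23*468 + 395
468 = 1*395 + 73
395 = 5*73 + 30
73 = 2*30 + 13
30 = 2*13 + 4
13 = 3*4 + 1
4 = 4*1 + 0
The gcd is 1. Working backward:
1 = 13 − 3·4
1 = −3·30 + 7·13
1 = 7·73 − 17·30
1 = −17·395 + 92·73
1 = 92·468 − 109·395
1 = −109·11159 + 2599·468
1 = 2599·11627 − 2708·11159
Thus 11159·(-2708) ≡ 1 (mod 11627); reducing, -2708 mod 11627 = 8919.

8919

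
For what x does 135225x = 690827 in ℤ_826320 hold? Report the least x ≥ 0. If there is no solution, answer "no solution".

gcd(135225, 826320):
826320 = 6·135225 + 14970
135225 = 9·14970 + 495
14970 = 30·495 + 120
495 = 4·120 + 15
120 = 8·15 + 0
gcd = 15, but 15 ∤ 690827, so the congruence has no solution.

no solution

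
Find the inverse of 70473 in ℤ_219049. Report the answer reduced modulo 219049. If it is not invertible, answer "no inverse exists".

gcd(219049, 70473) by repeated division:
219049 = 3·70473 + 7630
70473 = 9·7630 + 1803
7630 = 4·1803 + 418
1803 = 4·418 + 131
418 = 3·131 + 25
131 = 5·25 + 6
25 = 4·6 + 1
6 = 6·1 + 0
gcd = 1, so the inverse exists. Back-substitute:
1 = 25 − 4·6
1 = −4·131 + 21·25
1 = 21·418 − 67·131
1 = −67·1803 + 289·418
1 = 289·7630 − 1223·1803
1 = −1223·70473 + 11296·7630
1 = 11296·219049 − 35111·70473
Hence 70473⁻¹ ≡ -35111 ≡ 183938 (mod 219049).

183938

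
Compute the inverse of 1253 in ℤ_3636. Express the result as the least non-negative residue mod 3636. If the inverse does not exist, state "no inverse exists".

473

Apply the Euclidean algorithm to 3636 and 1253:
3636 = 2*1253 + 1130
1253 = 1*1130 + 123
1130 = 9*123 + 23
123 = 5*23 + 8
23 = 2*8 + 7
8 = 1*7 + 1
7 = 7*1 + 0
gcd = 1, so the inverse exists. Back-substitute:
1 = 8 − 7
1 = −23 + 3·8
1 = 3·123 − 16·23
1 = −16·1130 + 147·123
1 = 147·1253 − 163·1130
1 = −163·3636 + 473·1253
So 1253·473 ≡ 1 (mod 3636).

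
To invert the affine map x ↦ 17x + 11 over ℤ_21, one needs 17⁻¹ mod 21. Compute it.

Extended Euclidean algorithm:
21 = 1×17 + 4
17 = 4×4 + 1
4 = 4×1 + 0
The gcd is 1. Working backward:
1 = 17 − 4·4
1 = −4·21 + 5·17
So 17·5 ≡ 1 (mod 21).

5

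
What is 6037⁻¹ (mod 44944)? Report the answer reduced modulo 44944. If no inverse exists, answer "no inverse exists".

34365

gcd(44944, 6037) by repeated division:
44944 = 7×6037 + 2685
6037 = 2×2685 + 667
2685 = 4×667 + 17
667 = 39×17 + 4
17 = 4×4 + 1
4 = 4×1 + 0
The gcd is 1. Working backward:
1 = 17 − 4·4
1 = −4·667 + 157·17
1 = 157·2685 − 632·667
1 = −632·6037 + 1421·2685
1 = 1421·44944 − 10579·6037
Thus 6037·(-10579) ≡ 1 (mod 44944); reducing, -10579 mod 44944 = 34365.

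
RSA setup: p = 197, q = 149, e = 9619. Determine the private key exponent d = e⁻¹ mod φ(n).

φ(n) = (p−1)(q−1) = 196·148 = 29008.
Need d with 9619·d ≡ 1 (mod 29008). Apply the extended Euclidean algorithm:
29008 = 3×9619 + 151
9619 = 63×151 + 106
151 = 1×106 + 45
106 = 2×45 + 16
45 = 2×16 + 13
16 = 1×13 + 3
13 = 4×3 + 1
3 = 3×1 + 0
Back-substitute:
1 = 13 − 4·3
1 = −4·16 + 5·13
1 = 5·45 − 14·16
1 = −14·106 + 33·45
1 = 33·151 − 47·106
1 = −47·9619 + 2994·151
1 = 2994·29008 − 9029·9619
So 9619·(-9029) ≡ 1 (mod 29008), hence d ≡ -9029 ≡ 19979 (mod 29008).

19979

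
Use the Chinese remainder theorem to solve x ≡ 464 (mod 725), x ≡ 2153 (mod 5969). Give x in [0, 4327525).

Write x = 464 + 725·k. Then 725·k ≡ 2153 − 464 ≡ 1689 (mod 5969).
Need 725⁻¹ mod 5969. Extended Euclid on (5969, 725):
5969 = 8·725 + 169
725 = 4·169 + 49
169 = 3·49 + 22
49 = 2·22 + 5
22 = 4·5 + 2
5 = 2·2 + 1
2 = 2·1 + 0
Back-substitute:
1 = 5 − 2·2
1 = −2·22 + 9·5
1 = 9·49 − 20·22
1 = −20·169 + 69·49
1 = 69·725 − 296·169
1 = −296·5969 + 2437·725
725⁻¹ ≡ 2437 (mod 5969), so k ≡ 2437·1689 ≡ 3452 (mod 5969).
x = 464 + 725·3452 = 2503164.

2503164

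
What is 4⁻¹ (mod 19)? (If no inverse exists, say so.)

Extended Euclidean algorithm:
19 = 4·4 + 3
4 = 1·3 + 1
3 = 3·1 + 0
Since gcd(4, 19) = 1, back-substitute to write 1 as a combination:
1 = 4 − 3
1 = −19 + 5·4
So 4·5 ≡ 1 (mod 19).

5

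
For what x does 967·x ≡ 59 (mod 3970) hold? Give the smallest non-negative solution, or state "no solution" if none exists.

First find gcd(967, 3970):
3970 = 4*967 + 102
967 = 9*102 + 49
102 = 2*49 + 4
49 = 12*4 + 1
4 = 4*1 + 0
gcd = 1, so a unique solution mod 3970 exists.
Back-substitute for the Bézout coefficients:
1 = 49 − 12·4
1 = −12·102 + 25·49
1 = 25·967 − 237·102
1 = −237·3970 + 973·967
So 967·(973) ≡ 1 (mod 3970), giving 967⁻¹ ≡ 973.
x ≡ 967⁻¹·59 ≡ 973·59 ≡ 1827 (mod 3970).

1827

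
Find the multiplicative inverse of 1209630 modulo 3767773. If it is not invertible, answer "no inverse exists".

2606050

Extended Euclidean algorithm:
3767773 = 3·1209630 + 138883
1209630 = 8·138883 + 98566
138883 = 1·98566 + 40317
98566 = 2·40317 + 17932
40317 = 2·17932 + 4453
17932 = 4·4453 + 120
4453 = 37·120 + 13
120 = 9·13 + 3
13 = 4·3 + 1
3 = 3·1 + 0
Since gcd(1209630, 3767773) = 1, back-substitute to write 1 as a combination:
1 = 13 − 4·3
1 = −4·120 + 37·13
1 = 37·4453 − 1373·120
1 = −1373·17932 + 5529·4453
1 = 5529·40317 − 12431·17932
1 = −12431·98566 + 30391·40317
1 = 30391·138883 − 42822·98566
1 = −42822·1209630 + 372967·138883
1 = 372967·3767773 − 1161723·1209630
So 1209630·(-1161723) ≡ 1 (mod 3767773), and -1161723 ≡ 2606050 (mod 3767773).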